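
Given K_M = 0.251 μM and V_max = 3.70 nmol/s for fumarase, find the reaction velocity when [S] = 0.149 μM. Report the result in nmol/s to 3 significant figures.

1.38 nmol/s

[S]/(Km+[S]) = 0.149/0.4000 = 0.3725, the fractional saturation.
v = 0.3725 × Vmax = 0.3725 × 3.70 = 1.38 nmol/s.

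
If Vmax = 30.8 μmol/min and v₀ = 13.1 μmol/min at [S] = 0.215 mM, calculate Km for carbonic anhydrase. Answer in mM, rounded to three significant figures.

0.290 mM

From v = Vmax[S]/(Km+[S]), Km = [S](Vmax − v)/v.
Km = 0.215 × (30.8 − 13.1) / 13.1 = 3.806/13.1 = 0.290 mM.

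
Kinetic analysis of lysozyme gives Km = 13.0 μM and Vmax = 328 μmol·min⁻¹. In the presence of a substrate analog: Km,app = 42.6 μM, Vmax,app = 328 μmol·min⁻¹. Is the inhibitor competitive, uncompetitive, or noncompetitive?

Km increases (13.0 → 42.6 μM) while Vmax is unchanged — the hallmark of competitive inhibition.

competitive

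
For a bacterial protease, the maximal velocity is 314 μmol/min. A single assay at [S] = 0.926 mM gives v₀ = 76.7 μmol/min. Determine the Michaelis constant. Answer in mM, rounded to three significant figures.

v/Vmax = 76.7/314 = 0.2443 = [S]/(Km+[S]).
So Km + [S] = [S]/0.2443 = 3.791 mM, giving Km = 3.791 − 0.926 = 2.86 mM.

2.86 mM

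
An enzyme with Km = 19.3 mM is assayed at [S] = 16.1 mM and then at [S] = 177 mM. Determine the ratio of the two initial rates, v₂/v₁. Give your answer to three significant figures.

1.98

Since Vmax cancels, v₂/v₁ = [S]₂(Km+[S]₁) / [S]₁(Km+[S]₂).
= 177×(19.3+16.1) / (16.1×(19.3+177)) = 6266/3160 = 1.98.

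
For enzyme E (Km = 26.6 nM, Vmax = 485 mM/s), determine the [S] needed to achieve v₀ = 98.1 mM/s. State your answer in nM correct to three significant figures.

The required fractional saturation is v/Vmax = 98.1/485 = 0.2023.
Then [S]/(Km+[S]) = 0.2023 ⇒ [S] = 26.6 × 0.2023/(1 − 0.2023) = 6.74 nM.

6.74 nM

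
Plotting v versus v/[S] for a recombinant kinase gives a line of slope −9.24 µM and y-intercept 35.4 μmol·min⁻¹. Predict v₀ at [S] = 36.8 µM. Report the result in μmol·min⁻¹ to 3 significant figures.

In the Eadie–Hofstee form v = Vmax − Km·(v/[S]), the slope is −Km and the intercept is Vmax, so Km = 9.24 µM and Vmax = 35.4 μmol·min⁻¹.
v = 35.4 × 36.8/(9.24 + 36.8) = 28.3 μmol·min⁻¹.

28.3 μmol·min⁻¹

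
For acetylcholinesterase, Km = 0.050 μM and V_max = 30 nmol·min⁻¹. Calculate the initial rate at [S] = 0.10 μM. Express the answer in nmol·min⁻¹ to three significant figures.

20.0 nmol·min⁻¹

[S]/(Km+[S]) = 0.10/0.1500 = 0.6667, the fractional saturation.
v = 0.6667 × Vmax = 0.6667 × 30 = 20.0 nmol·min⁻¹.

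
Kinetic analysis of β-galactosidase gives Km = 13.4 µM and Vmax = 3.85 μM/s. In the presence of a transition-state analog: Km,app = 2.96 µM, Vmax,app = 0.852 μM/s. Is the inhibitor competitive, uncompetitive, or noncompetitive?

uncompetitive

Both Km and Vmax decrease by the same factor (~4.52-fold) — characteristic of uncompetitive inhibition.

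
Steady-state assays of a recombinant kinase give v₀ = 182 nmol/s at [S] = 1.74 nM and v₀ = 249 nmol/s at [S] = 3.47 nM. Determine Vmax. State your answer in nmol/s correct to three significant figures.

In reciprocal form, 1/v = (Km/Vmax)·(1/[S]) + 1/Vmax. The two points give (1/[S], 1/v) = (0.5747, 0.005495) and (0.2882, 0.004016).
Slope = (0.005495 − 0.004016)/(0.5747 − 0.2882) = 0.005160; intercept = 0.005495 − 0.005160×0.5747 = 0.002529.
Vmax = 1/intercept = 395 nmol/s; Km = slope × Vmax = 0.005160 × 395 = 2.04 nM.

395 nmol/s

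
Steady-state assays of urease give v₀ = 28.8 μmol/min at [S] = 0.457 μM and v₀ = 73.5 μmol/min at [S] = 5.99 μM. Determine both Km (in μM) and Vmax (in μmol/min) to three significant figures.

From v = Vmax[S]/(Km+[S]), each point gives Vmax = v(Km+[S])/[S].
Equating: 28.8(Km+0.457)/0.457 = 73.5(Km+5.99)/5.99.
63.02·Km + 28.8 = 12.27·Km + 73.5, so (63.02 − 12.27)·Km = 73.5 − 28.8.
Km = 44.70/50.75 = 0.881 μM; then Vmax = 28.8(0.881+0.457)/0.457 = 84.3 μmol/min.

Km = 0.881 μM; Vmax = 84.3 μmol/min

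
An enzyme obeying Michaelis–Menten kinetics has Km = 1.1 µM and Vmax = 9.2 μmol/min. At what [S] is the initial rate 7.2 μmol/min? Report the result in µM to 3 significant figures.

3.96 µM

Rearranging v = Vmax[S]/(Km+[S]) gives [S] = Km·v/(Vmax − v).
[S] = 1.1 × 7.2 / (9.2 − 7.2) = 7.920/2.000 = 3.96 µM.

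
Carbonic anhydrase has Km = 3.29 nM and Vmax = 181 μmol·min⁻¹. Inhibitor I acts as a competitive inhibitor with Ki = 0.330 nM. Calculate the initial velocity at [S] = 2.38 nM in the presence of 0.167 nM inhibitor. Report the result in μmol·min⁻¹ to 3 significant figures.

58.7 μmol·min⁻¹

With α = 1 + [I]/Ki = 1 + 0.167/0.330 = 1.506, the competitive rate law is v = Vmax[S] / (αKm + [S]).
v = 181×2.38 / (1.506×3.29 + 2.38) = 430.8/7.335 = 58.7 μmol·min⁻¹.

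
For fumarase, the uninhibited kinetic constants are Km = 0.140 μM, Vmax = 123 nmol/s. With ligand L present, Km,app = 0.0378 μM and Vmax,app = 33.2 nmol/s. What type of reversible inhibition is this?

Both Km and Vmax decrease by the same factor (~3.70-fold) — characteristic of uncompetitive inhibition.

uncompetitive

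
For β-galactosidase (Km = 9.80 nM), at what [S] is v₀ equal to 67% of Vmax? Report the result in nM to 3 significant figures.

v/Vmax = [S]/(Km+[S]) = 0.67, so [S] = Km·0.67/(1 − 0.67) = 9.80 × 2.030.
[S] = 19.9 nM.

19.9 nM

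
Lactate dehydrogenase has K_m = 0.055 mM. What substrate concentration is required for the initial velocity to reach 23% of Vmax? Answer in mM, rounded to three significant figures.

v/Vmax = [S]/(Km+[S]) = 0.23, so [S] = Km·0.23/(1 − 0.23) = 0.055 × 0.2987.
[S] = 0.0164 mM.

0.0164 mM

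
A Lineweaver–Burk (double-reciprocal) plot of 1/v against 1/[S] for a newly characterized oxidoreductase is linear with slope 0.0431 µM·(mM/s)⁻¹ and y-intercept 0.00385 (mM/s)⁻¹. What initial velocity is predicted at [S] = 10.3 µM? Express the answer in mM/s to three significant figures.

124 mM/s

The y-intercept is 1/Vmax, so Vmax = 1/0.00385 = 260 mM/s.
The slope is Km/Vmax, so Km = 0.0431 × 260 = 11.2 µM.
Then v = 260 × 10.3/(11.2 + 10.3) = 124 mM/s.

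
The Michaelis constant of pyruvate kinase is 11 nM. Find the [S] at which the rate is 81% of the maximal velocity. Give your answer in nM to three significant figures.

46.9 nM

v/Vmax = [S]/(Km+[S]) = 0.81, so [S] = Km·0.81/(1 − 0.81) = 11 × 4.263.
[S] = 46.9 nM.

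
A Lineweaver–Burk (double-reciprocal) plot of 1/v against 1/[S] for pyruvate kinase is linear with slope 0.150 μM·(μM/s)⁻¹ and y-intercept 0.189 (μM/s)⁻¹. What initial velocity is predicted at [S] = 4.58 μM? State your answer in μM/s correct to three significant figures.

The y-intercept is 1/Vmax, so Vmax = 1/0.189 = 5.29 μM/s.
The slope is Km/Vmax, so Km = 0.150 × 5.29 = 0.794 μM.
Then v = 5.29 × 4.58/(0.794 + 4.58) = 4.51 μM/s.

4.51 μM/s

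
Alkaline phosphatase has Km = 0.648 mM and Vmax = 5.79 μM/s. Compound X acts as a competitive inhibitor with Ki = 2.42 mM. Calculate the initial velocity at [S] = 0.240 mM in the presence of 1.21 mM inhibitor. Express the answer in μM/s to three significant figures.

α = 1 + [I]/Ki = 1 + 1.21/2.42 = 1.500.
For a competitive inhibitor, Vmax is unchanged and the apparent Km becomes α·Km: Km,app = 0.972 mM, Vmax,app = 5.79 μM/s.
v = Vmax,app·[S]/(Km,app + [S]) = 5.79 × 0.240/(0.972 + 0.240) = 1.15 μM/s.

1.15 μM/s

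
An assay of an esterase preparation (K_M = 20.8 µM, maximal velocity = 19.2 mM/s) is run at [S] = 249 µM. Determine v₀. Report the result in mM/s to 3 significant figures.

17.7 mM/s

v = Vmax·[S]/(Km + [S]) = 19.2 × 249 / (20.8 + 249)
  = 4781 / 269.8 = 17.7 mM/s.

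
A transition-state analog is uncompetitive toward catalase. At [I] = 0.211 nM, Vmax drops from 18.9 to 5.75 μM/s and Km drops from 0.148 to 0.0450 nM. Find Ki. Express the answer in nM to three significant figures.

0.0923 nM

Uncompetitive: Vmax,app = Vmax/α (and Km,app = Km/α) with α = 1 + [I]/Ki.
α = Vmax/Vmax,app = 18.9/5.75 = 3.287.
Since α = 1 + [I]/Ki, [I]/Ki = 3.287 − 1 = 2.287 and Ki = 0.211/2.287 = 0.0923 nM.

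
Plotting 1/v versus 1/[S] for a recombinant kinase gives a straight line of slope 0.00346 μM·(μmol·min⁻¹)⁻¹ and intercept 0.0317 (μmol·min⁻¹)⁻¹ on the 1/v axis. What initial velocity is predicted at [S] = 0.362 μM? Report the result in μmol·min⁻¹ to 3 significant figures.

24.2 μmol·min⁻¹

The y-intercept is 1/Vmax, so Vmax = 1/0.0317 = 31.5 μmol·min⁻¹.
The slope is Km/Vmax, so Km = 0.00346 × 31.5 = 0.109 μM.
Then v = 31.5 × 0.362/(0.109 + 0.362) = 24.2 μmol·min⁻¹.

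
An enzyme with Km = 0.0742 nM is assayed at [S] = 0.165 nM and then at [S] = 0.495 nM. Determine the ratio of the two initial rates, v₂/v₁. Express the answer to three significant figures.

Since Vmax cancels, v₂/v₁ = [S]₂(Km+[S]₁) / [S]₁(Km+[S]₂).
= 0.495×(0.0742+0.165) / (0.165×(0.0742+0.495)) = 0.1184/0.09392 = 1.26.

1.26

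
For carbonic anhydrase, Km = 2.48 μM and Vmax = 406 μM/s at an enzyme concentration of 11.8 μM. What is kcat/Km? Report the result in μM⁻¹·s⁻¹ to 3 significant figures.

kcat = Vmax/[E]total = 406/11.8 = 34.4 s⁻¹.
kcat/Km = 34.4/2.48 = 13.9 μM⁻¹·s⁻¹.

13.9 μM⁻¹·s⁻¹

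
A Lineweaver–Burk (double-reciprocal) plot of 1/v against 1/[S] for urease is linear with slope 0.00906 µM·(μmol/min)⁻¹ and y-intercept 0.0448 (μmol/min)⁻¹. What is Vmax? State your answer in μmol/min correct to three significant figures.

22.3 μmol/min

The y-intercept of a Lineweaver–Burk plot equals 1/Vmax, so Vmax = 1/0.0448 = 22.3 μmol/min.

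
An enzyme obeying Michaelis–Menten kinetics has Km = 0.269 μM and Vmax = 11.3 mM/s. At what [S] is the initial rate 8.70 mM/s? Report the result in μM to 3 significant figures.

0.900 μM

Rearranging v = Vmax[S]/(Km+[S]) gives [S] = Km·v/(Vmax − v).
[S] = 0.269 × 8.70 / (11.3 − 8.70) = 2.340/2.600 = 0.900 μM.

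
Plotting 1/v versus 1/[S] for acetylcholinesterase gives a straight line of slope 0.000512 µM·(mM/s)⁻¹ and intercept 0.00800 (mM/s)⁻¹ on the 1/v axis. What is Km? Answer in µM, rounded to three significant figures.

0.0640 µM

y-intercept = 1/Vmax ⇒ Vmax = 125 mM/s; slope = Km/Vmax ⇒ Km = slope × Vmax.
Km = 0.000512 × 125 = 0.0640 µM.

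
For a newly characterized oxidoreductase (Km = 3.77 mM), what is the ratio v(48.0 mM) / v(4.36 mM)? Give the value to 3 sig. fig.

Since Vmax cancels, v₂/v₁ = [S]₂(Km+[S]₁) / [S]₁(Km+[S]₂).
= 48.0×(3.77+4.36) / (4.36×(3.77+48.0)) = 390.2/225.7 = 1.73.

1.73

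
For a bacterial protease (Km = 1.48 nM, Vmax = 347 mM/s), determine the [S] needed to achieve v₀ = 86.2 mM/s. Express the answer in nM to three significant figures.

Rearranging v = Vmax[S]/(Km+[S]) gives [S] = Km·v/(Vmax − v).
[S] = 1.48 × 86.2 / (347 − 86.2) = 127.6/260.8 = 0.489 nM.

0.489 nM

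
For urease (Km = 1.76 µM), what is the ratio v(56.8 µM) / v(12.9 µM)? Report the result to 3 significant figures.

1.10

The fractional saturations are [S]/(Km+[S]) = 12.9/14.66 = 0.8799 and 56.8/58.56 = 0.9699.
v₂/v₁ is just their ratio: 0.9699/0.8799 = 1.10.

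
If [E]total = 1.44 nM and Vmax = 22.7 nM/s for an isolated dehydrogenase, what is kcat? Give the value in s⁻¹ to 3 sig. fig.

15.8 s⁻¹

kcat = Vmax/[E]total = 22.7 nM/s / 1.44 nM = 15.8 s⁻¹.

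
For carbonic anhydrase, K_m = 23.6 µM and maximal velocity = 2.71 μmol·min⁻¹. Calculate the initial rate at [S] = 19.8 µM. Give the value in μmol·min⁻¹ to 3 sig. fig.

1.24 μmol·min⁻¹

v = Vmax·[S]/(Km + [S]) = 2.71 × 19.8 / (23.6 + 19.8)
  = 53.66 / 43.40 = 1.24 μmol·min⁻¹.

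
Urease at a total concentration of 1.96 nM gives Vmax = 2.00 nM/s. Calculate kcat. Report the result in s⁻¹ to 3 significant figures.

kcat = Vmax/[E]total = 2.00 nM/s / 1.96 nM = 1.02 s⁻¹.

1.02 s⁻¹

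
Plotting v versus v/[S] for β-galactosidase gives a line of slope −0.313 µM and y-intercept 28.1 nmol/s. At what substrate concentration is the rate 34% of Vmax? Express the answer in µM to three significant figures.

0.161 µM

The Eadie–Hofstee slope gives Km = 0.313 µM (slope = −Km).
v/Vmax = [S]/(Km+[S]) = 0.34 ⇒ [S] = Km·0.34/(1−0.34) = 0.313 × 0.5152 = 0.161 µM.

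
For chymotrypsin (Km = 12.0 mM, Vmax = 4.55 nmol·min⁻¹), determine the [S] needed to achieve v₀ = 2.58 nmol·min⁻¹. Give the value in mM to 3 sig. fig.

15.7 mM

Rearranging v = Vmax[S]/(Km+[S]) gives [S] = Km·v/(Vmax − v).
[S] = 12.0 × 2.58 / (4.55 − 2.58) = 30.96/1.970 = 15.7 mM.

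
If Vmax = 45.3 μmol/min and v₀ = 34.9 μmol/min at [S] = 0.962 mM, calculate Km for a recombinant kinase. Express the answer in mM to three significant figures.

v/Vmax = 34.9/45.3 = 0.7704 = [S]/(Km+[S]).
So Km + [S] = [S]/0.7704 = 1.249 mM, giving Km = 1.249 − 0.962 = 0.287 mM.

0.287 mM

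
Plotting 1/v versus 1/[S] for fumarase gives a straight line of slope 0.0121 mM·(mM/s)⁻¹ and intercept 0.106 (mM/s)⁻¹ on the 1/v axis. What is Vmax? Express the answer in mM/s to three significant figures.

9.43 mM/s

The y-intercept of a Lineweaver–Burk plot equals 1/Vmax, so Vmax = 1/0.106 = 9.43 mM/s.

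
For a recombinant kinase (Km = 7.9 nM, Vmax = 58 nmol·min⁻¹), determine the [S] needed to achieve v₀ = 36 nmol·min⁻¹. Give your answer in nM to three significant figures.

Rearranging v = Vmax[S]/(Km+[S]) gives [S] = Km·v/(Vmax − v).
[S] = 7.9 × 36 / (58 − 36) = 284.4/22.00 = 12.9 nM.

12.9 nM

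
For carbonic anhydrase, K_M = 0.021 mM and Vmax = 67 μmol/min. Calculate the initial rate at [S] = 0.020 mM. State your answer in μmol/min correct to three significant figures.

32.7 μmol/min

[S]/(Km+[S]) = 0.020/0.04100 = 0.4878, the fractional saturation.
v = 0.4878 × Vmax = 0.4878 × 67 = 32.7 μmol/min.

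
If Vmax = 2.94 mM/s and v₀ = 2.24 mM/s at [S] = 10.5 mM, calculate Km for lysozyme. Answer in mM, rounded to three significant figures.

From v = Vmax[S]/(Km+[S]), Km = [S](Vmax − v)/v.
Km = 10.5 × (2.94 − 2.24) / 2.24 = 7.350/2.24 = 3.28 mM.

3.28 mM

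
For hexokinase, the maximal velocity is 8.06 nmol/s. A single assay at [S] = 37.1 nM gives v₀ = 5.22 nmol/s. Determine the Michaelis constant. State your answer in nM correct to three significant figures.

20.2 nM

v/Vmax = 5.22/8.06 = 0.6476 = [S]/(Km+[S]).
So Km + [S] = [S]/0.6476 = 57.28 nM, giving Km = 57.28 − 37.1 = 20.2 nM.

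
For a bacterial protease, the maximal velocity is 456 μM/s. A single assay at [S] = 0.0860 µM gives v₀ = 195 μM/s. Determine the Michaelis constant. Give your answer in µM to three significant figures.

v/Vmax = 195/456 = 0.4276 = [S]/(Km+[S]).
So Km + [S] = [S]/0.4276 = 0.2011 µM, giving Km = 0.2011 − 0.0860 = 0.115 µM.

0.115 µM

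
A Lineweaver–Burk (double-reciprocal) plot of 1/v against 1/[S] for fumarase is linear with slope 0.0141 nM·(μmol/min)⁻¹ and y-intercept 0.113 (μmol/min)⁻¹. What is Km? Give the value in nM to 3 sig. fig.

y-intercept = 1/Vmax ⇒ Vmax = 8.85 μmol/min; slope = Km/Vmax ⇒ Km = slope × Vmax.
Km = 0.0141 × 8.85 = 0.125 nM.

0.125 nM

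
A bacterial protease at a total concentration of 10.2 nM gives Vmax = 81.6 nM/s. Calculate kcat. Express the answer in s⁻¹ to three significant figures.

8.00 s⁻¹

kcat = Vmax/[E]total = 81.6 nM/s / 10.2 nM = 8.00 s⁻¹.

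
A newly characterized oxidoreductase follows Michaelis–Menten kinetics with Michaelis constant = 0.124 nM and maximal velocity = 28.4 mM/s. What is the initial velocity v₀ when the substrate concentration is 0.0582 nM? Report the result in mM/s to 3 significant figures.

9.07 mM/s

[S]/(Km+[S]) = 0.0582/0.1822 = 0.3194, the fractional saturation.
v = 0.3194 × Vmax = 0.3194 × 28.4 = 9.07 mM/s.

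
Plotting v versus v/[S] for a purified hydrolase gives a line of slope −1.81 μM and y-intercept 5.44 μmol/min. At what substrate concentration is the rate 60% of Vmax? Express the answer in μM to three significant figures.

The Eadie–Hofstee slope gives Km = 1.81 μM (slope = −Km).
v/Vmax = [S]/(Km+[S]) = 0.6 ⇒ [S] = Km·0.6/(1−0.6) = 1.81 × 1.500 = 2.72 μM.

2.72 μM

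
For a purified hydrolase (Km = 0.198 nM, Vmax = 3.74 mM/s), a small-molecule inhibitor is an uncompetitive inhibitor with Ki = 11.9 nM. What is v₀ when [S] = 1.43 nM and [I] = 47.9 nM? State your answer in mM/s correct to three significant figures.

0.724 mM/s

With α = 1 + [I]/Ki = 1 + 47.9/11.9 = 5.025, the uncompetitive rate law is v = (Vmax/α)·[S] / (Km/α + [S]).
v = (3.74/5.025)×1.43 / (0.198/5.025 + 1.43) = 1.064/1.469 = 0.724 mM/s.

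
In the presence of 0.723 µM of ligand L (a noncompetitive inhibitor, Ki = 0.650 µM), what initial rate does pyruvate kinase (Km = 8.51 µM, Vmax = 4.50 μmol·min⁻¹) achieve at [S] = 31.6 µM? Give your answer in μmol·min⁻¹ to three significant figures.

α = 1 + [I]/Ki = 1 + 0.723/0.650 = 2.112.
For a noncompetitive inhibitor, Vmax is reduced to Vmax/α while Km is unchanged: Km,app = 8.51 µM, Vmax,app = 2.13 μmol·min⁻¹.
v = Vmax,app·[S]/(Km,app + [S]) = 2.13 × 31.6/(8.51 + 31.6) = 1.68 μmol·min⁻¹.

1.68 μmol·min⁻¹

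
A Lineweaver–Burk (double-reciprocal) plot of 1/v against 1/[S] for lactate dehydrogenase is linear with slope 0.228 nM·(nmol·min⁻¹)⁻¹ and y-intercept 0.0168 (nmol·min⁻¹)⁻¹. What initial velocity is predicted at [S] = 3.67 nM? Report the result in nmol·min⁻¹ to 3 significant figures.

12.7 nmol·min⁻¹

The y-intercept is 1/Vmax, so Vmax = 1/0.0168 = 59.5 nmol·min⁻¹.
The slope is Km/Vmax, so Km = 0.228 × 59.5 = 13.6 nM.
Then v = 59.5 × 3.67/(13.6 + 3.67) = 12.7 nmol·min⁻¹.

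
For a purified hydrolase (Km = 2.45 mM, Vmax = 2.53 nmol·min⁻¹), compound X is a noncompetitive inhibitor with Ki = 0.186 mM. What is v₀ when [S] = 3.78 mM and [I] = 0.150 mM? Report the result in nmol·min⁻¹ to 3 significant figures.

0.850 nmol·min⁻¹

With α = 1 + [I]/Ki = 1 + 0.150/0.186 = 1.806, the noncompetitive rate law is v = (Vmax/α)·[S] / (Km + [S]).
v = (2.53/1.806)×3.78 / (2.45 + 3.78) = 5.294/6.230 = 0.850 nmol·min⁻¹.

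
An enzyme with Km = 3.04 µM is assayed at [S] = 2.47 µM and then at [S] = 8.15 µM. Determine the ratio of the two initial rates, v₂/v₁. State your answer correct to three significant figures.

1.62

The fractional saturations are [S]/(Km+[S]) = 2.47/5.510 = 0.4483 and 8.15/11.19 = 0.7283.
v₂/v₁ is just their ratio: 0.7283/0.4483 = 1.62.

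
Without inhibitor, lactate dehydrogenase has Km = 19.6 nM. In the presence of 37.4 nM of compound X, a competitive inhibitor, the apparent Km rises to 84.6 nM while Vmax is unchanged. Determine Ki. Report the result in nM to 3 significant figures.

11.3 nM

Competitive: Km,app = α·Km with α = 1 + [I]/Ki.
α = Km,app/Km = 84.6/19.6 = 4.316.
Ki = [I]/(α − 1) = 37.4/3.316 = 11.3 nM.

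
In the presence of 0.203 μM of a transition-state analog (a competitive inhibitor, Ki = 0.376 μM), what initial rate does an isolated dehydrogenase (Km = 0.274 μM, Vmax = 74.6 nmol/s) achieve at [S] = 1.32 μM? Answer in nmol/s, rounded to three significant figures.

56.5 nmol/s

α = 1 + [I]/Ki = 1 + 0.203/0.376 = 1.540.
For a competitive inhibitor, Vmax is unchanged and the apparent Km becomes α·Km: Km,app = 0.422 μM, Vmax,app = 74.6 nmol/s.
v = Vmax,app·[S]/(Km,app + [S]) = 74.6 × 1.32/(0.422 + 1.32) = 56.5 nmol/s.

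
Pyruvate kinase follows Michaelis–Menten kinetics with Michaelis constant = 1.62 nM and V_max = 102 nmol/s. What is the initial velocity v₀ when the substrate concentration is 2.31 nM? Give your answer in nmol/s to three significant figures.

v = Vmax·[S]/(Km + [S]) = 102 × 2.31 / (1.62 + 2.31)
  = 235.6 / 3.930 = 60.0 nmol/s.

60.0 nmol/s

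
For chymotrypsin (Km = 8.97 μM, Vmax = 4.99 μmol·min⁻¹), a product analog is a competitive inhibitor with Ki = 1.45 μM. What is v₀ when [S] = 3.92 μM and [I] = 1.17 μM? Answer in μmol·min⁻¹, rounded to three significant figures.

With α = 1 + [I]/Ki = 1 + 1.17/1.45 = 1.807, the competitive rate law is v = Vmax[S] / (αKm + [S]).
v = 4.99×3.92 / (1.807×8.97 + 3.92) = 19.56/20.13 = 0.972 μmol·min⁻¹.

0.972 μmol·min⁻¹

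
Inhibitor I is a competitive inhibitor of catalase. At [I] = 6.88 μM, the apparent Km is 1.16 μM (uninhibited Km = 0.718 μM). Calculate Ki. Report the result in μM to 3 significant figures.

Competitive: Km,app = α·Km with α = 1 + [I]/Ki.
α = Km,app/Km = 1.16/0.718 = 1.616.
Ki = [I]/(α − 1) = 6.88/0.6156 = 11.2 μM.

11.2 μM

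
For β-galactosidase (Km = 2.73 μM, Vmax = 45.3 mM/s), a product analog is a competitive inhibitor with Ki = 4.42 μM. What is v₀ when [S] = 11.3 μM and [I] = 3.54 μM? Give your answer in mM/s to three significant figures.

With α = 1 + [I]/Ki = 1 + 3.54/4.42 = 1.801, the competitive rate law is v = Vmax[S] / (αKm + [S]).
v = 45.3×11.3 / (1.801×2.73 + 11.3) = 511.9/16.22 = 31.6 mM/s.

31.6 mM/s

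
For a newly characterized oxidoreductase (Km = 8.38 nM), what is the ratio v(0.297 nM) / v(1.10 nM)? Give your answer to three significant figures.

The fractional saturations are [S]/(Km+[S]) = 1.10/9.480 = 0.1160 and 0.297/8.677 = 0.03423.
v₂/v₁ is just their ratio: 0.03423/0.1160 = 0.295.

0.295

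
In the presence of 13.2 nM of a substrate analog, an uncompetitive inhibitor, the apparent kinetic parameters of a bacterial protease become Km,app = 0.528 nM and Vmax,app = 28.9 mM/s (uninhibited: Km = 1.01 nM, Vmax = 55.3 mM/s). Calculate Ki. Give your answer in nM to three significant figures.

Uncompetitive: Vmax,app = Vmax/α (and Km,app = Km/α) with α = 1 + [I]/Ki.
α = Vmax/Vmax,app = 55.3/28.9 = 1.913.
Since α = 1 + [I]/Ki, [I]/Ki = 1.913 − 1 = 0.9135 and Ki = 13.2/0.9135 = 14.4 nM.

14.4 nM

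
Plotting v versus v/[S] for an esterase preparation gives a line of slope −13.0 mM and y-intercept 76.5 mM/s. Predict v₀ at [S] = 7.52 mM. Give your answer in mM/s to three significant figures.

In the Eadie–Hofstee form v = Vmax − Km·(v/[S]), the slope is −Km and the intercept is Vmax, so Km = 13.0 mM and Vmax = 76.5 mM/s.
v = 76.5 × 7.52/(13.0 + 7.52) = 28.0 mM/s.

28.0 mM/s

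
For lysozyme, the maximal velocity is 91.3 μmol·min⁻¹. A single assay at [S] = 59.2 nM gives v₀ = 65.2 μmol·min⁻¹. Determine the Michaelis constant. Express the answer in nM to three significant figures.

From v = Vmax[S]/(Km+[S]), Km = [S](Vmax − v)/v.
Km = 59.2 × (91.3 − 65.2) / 65.2 = 1545/65.2 = 23.7 nM.

23.7 nM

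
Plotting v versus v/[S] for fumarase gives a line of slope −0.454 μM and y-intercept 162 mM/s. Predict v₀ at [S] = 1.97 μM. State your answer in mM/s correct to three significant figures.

132 mM/s

In the Eadie–Hofstee form v = Vmax − Km·(v/[S]), the slope is −Km and the intercept is Vmax, so Km = 0.454 μM and Vmax = 162 mM/s.
v = 162 × 1.97/(0.454 + 1.97) = 132 mM/s.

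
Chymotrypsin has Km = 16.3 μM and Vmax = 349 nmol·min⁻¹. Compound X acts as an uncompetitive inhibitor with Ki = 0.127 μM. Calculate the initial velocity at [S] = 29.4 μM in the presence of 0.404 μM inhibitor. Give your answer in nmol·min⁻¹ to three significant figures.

With α = 1 + [I]/Ki = 1 + 0.404/0.127 = 4.181, the uncompetitive rate law is v = (Vmax/α)·[S] / (Km/α + [S]).
v = (349/4.181)×29.4 / (16.3/4.181 + 29.4) = 2454/33.30 = 73.7 nmol·min⁻¹.

73.7 nmol·min⁻¹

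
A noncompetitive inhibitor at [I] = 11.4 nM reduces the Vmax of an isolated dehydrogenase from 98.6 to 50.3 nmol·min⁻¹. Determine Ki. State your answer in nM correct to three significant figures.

Noncompetitive: Vmax,app = Vmax/α with α = 1 + [I]/Ki.
α = Vmax/Vmax,app = 98.6/50.3 = 1.960.
Since α = 1 + [I]/Ki, [I]/Ki = 1.960 − 1 = 0.9602 and Ki = 11.4/0.9602 = 11.9 nM.

11.9 nM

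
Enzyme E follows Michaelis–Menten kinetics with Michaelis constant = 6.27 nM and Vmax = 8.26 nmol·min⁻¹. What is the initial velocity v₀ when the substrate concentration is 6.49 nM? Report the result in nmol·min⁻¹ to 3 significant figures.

[S]/(Km+[S]) = 6.49/12.76 = 0.5086, the fractional saturation.
v = 0.5086 × Vmax = 0.5086 × 8.26 = 4.20 nmol·min⁻¹.

4.20 nmol·min⁻¹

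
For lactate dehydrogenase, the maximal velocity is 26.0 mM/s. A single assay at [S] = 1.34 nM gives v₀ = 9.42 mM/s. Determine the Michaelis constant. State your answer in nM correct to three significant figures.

2.36 nM

v/Vmax = 9.42/26.0 = 0.3623 = [S]/(Km+[S]).
So Km + [S] = [S]/0.3623 = 3.699 nM, giving Km = 3.699 − 1.34 = 2.36 nM.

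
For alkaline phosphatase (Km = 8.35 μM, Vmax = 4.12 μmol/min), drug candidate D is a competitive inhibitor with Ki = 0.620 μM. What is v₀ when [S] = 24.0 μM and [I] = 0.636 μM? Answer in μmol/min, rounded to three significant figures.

2.42 μmol/min

With α = 1 + [I]/Ki = 1 + 0.636/0.620 = 2.026, the competitive rate law is v = Vmax[S] / (αKm + [S]).
v = 4.12×24.0 / (2.026×8.35 + 24.0) = 98.88/40.92 = 2.42 μmol/min.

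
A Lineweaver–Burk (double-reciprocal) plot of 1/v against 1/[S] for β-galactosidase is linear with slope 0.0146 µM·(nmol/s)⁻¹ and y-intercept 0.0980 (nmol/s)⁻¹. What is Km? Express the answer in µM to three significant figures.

y-intercept = 1/Vmax ⇒ Vmax = 10.2 nmol/s; slope = Km/Vmax ⇒ Km = slope × Vmax.
Km = 0.0146 × 10.2 = 0.149 µM.

0.149 µM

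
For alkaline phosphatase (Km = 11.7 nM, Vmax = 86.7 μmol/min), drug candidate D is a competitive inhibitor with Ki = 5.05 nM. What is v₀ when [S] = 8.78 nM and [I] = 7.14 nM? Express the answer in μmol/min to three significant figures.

With α = 1 + [I]/Ki = 1 + 7.14/5.05 = 2.414, the competitive rate law is v = Vmax[S] / (αKm + [S]).
v = 86.7×8.78 / (2.414×11.7 + 8.78) = 761.2/37.02 = 20.6 μmol/min.

20.6 μmol/min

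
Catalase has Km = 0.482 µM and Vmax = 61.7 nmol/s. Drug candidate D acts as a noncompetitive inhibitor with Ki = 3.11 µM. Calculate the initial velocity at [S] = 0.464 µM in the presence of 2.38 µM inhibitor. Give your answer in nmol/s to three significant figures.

17.1 nmol/s

With α = 1 + [I]/Ki = 1 + 2.38/3.11 = 1.765, the noncompetitive rate law is v = (Vmax/α)·[S] / (Km + [S]).
v = (61.7/1.765)×0.464 / (0.482 + 0.464) = 16.22/0.9460 = 17.1 nmol/s.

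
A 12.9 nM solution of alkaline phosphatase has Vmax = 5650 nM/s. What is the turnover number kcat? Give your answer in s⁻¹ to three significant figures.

kcat = Vmax/[E]total = 5650 nM/s / 12.9 nM = 438 s⁻¹.

438 s⁻¹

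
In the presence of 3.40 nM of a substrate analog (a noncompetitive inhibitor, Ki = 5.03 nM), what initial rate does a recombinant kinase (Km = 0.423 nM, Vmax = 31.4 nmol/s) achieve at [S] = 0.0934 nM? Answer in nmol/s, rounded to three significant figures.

α = 1 + [I]/Ki = 1 + 3.40/5.03 = 1.676.
For a noncompetitive inhibitor, Vmax is reduced to Vmax/α while Km is unchanged: Km,app = 0.423 nM, Vmax,app = 18.7 nmol/s.
v = Vmax,app·[S]/(Km,app + [S]) = 18.7 × 0.0934/(0.423 + 0.0934) = 3.39 nmol/s.

3.39 nmol/s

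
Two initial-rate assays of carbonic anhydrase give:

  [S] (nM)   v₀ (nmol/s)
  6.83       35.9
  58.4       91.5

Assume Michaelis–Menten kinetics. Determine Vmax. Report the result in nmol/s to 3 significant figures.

115 nmol/s

From v = Vmax[S]/(Km+[S]), each point gives Vmax = v(Km+[S])/[S].
Equating: 35.9(Km+6.83)/6.83 = 91.5(Km+58.4)/58.4.
5.256·Km + 35.9 = 1.567·Km + 91.5, so (5.256 − 1.567)·Km = 91.5 − 35.9.
Km = 55.60/3.689 = 15.1 nM; then Vmax = 35.9(15.1+6.83)/6.83 = 115 nmol/s.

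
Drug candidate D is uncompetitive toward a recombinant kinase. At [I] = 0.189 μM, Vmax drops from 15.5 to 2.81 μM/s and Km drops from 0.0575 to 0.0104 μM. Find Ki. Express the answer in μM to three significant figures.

Uncompetitive: Vmax,app = Vmax/α (and Km,app = Km/α) with α = 1 + [I]/Ki.
α = Vmax/Vmax,app = 15.5/2.81 = 5.516.
Ki = [I]/(α − 1) = 0.189/4.516 = 0.0419 μM.

0.0419 μM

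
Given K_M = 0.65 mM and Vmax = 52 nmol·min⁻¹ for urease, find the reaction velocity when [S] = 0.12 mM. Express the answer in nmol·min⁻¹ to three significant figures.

8.10 nmol·min⁻¹

v = Vmax·[S]/(Km + [S]) = 52 × 0.12 / (0.65 + 0.12)
  = 6.240 / 0.7700 = 8.10 nmol·min⁻¹.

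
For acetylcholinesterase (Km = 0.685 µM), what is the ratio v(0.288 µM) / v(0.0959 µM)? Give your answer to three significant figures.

2.41

The fractional saturations are [S]/(Km+[S]) = 0.0959/0.7809 = 0.1228 and 0.288/0.9730 = 0.2960.
v₂/v₁ is just their ratio: 0.2960/0.1228 = 2.41.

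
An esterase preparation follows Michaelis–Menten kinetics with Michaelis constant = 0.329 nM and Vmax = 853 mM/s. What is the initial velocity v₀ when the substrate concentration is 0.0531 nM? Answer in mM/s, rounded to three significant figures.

[S]/(Km+[S]) = 0.0531/0.3821 = 0.1390, the fractional saturation.
v = 0.1390 × Vmax = 0.1390 × 853 = 119 mM/s.

119 mM/s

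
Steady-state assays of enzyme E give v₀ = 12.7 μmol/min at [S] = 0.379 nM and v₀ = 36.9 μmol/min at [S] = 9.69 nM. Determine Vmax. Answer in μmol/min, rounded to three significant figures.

From v = Vmax[S]/(Km+[S]), each point gives Vmax = v(Km+[S])/[S].
Equating: 12.7(Km+0.379)/0.379 = 36.9(Km+9.69)/9.69.
33.51·Km + 12.7 = 3.808·Km + 36.9, so (33.51 − 3.808)·Km = 36.9 − 12.7.
Km = 24.20/29.70 = 0.815 nM; then Vmax = 12.7(0.815+0.379)/0.379 = 40.0 μmol/min.

40.0 μmol/min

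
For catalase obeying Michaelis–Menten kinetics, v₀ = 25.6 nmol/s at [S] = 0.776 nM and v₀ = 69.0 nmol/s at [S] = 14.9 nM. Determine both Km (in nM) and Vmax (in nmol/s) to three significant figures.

Km = 1.53 nM; Vmax = 76.1 nmol/s

From v = Vmax[S]/(Km+[S]), each point gives Vmax = v(Km+[S])/[S].
Equating: 25.6(Km+0.776)/0.776 = 69.0(Km+14.9)/14.9.
32.99·Km + 25.6 = 4.631·Km + 69.0, so (32.99 − 4.631)·Km = 69.0 − 25.6.
Km = 43.40/28.36 = 1.53 nM; then Vmax = 25.6(1.53+0.776)/0.776 = 76.1 nmol/s.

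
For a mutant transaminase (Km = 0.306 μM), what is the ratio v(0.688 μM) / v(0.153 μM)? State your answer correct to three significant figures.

Since Vmax cancels, v₂/v₁ = [S]₂(Km+[S]₁) / [S]₁(Km+[S]₂).
= 0.688×(0.306+0.153) / (0.153×(0.306+0.688)) = 0.3158/0.1521 = 2.08.

2.08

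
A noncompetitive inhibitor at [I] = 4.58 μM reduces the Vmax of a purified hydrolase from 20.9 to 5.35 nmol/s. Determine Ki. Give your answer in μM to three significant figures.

Noncompetitive: Vmax,app = Vmax/α with α = 1 + [I]/Ki.
α = Vmax/Vmax,app = 20.9/5.35 = 3.907.
Since α = 1 + [I]/Ki, [I]/Ki = 3.907 − 1 = 2.907 and Ki = 4.58/2.907 = 1.58 μM.

1.58 μM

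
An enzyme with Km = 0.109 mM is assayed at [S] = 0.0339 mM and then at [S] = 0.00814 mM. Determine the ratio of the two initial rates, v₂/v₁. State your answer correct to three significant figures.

Since Vmax cancels, v₂/v₁ = [S]₂(Km+[S]₁) / [S]₁(Km+[S]₂).
= 0.00814×(0.109+0.0339) / (0.0339×(0.109+0.00814)) = 0.001163/0.003971 = 0.293.

0.293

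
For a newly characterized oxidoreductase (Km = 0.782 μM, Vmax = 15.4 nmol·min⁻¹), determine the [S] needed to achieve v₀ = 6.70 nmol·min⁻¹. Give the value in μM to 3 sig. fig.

0.602 μM

Rearranging v = Vmax[S]/(Km+[S]) gives [S] = Km·v/(Vmax − v).
[S] = 0.782 × 6.70 / (15.4 − 6.70) = 5.239/8.700 = 0.602 μM.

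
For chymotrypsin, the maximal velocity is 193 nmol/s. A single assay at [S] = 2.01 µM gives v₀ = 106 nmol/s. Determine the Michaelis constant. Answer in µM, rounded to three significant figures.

From v = Vmax[S]/(Km+[S]), Km = [S](Vmax − v)/v.
Km = 2.01 × (193 − 106) / 106 = 174.9/106 = 1.65 µM.

1.65 µM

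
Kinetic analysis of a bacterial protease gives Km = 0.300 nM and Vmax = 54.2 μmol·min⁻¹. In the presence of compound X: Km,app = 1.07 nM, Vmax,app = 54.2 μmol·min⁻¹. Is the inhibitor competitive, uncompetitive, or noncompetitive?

Km increases (0.300 → 1.07 nM) while Vmax is unchanged — the hallmark of competitive inhibition.

competitive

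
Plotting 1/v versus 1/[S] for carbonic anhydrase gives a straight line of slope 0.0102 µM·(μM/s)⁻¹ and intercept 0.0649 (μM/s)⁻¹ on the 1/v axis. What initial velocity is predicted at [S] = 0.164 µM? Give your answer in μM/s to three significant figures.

7.87 μM/s

The y-intercept is 1/Vmax, so Vmax = 1/0.0649 = 15.4 μM/s.
The slope is Km/Vmax, so Km = 0.0102 × 15.4 = 0.157 µM.
Then v = 15.4 × 0.164/(0.157 + 0.164) = 7.87 μM/s.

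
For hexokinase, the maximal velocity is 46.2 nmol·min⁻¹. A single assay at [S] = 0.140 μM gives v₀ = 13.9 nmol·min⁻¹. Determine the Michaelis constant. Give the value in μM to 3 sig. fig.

0.325 μM

v/Vmax = 13.9/46.2 = 0.3009 = [S]/(Km+[S]).
So Km + [S] = [S]/0.3009 = 0.4653 μM, giving Km = 0.4653 − 0.140 = 0.325 μM.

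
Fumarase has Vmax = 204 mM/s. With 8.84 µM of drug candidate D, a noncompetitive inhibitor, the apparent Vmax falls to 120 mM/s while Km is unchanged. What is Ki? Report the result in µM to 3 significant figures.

Noncompetitive: Vmax,app = Vmax/α with α = 1 + [I]/Ki.
α = Vmax/Vmax,app = 204/120 = 1.700.
Ki = [I]/(α − 1) = 8.84/0.7000 = 12.6 µM.

12.6 µM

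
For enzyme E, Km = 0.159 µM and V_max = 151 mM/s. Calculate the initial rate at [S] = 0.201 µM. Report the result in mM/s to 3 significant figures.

84.3 mM/s

[S]/(Km+[S]) = 0.201/0.3600 = 0.5583, the fractional saturation.
v = 0.5583 × Vmax = 0.5583 × 151 = 84.3 mM/s.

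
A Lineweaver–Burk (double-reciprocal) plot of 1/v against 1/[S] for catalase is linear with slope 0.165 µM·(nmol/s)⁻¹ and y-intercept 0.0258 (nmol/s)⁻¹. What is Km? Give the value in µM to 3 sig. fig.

y-intercept = 1/Vmax ⇒ Vmax = 38.8 nmol/s; slope = Km/Vmax ⇒ Km = slope × Vmax.
Km = 0.165 × 38.8 = 6.40 µM.

6.40 µM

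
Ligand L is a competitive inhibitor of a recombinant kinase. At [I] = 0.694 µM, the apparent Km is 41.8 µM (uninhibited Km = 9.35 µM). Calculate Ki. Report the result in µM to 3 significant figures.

0.200 µM

Competitive: Km,app = α·Km with α = 1 + [I]/Ki.
α = Km,app/Km = 41.8/9.35 = 4.471.
Ki = [I]/(α − 1) = 0.694/3.471 = 0.200 µM.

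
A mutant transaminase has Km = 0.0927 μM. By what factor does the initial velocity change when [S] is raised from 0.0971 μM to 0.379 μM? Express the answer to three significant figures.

The fractional saturations are [S]/(Km+[S]) = 0.0971/0.1898 = 0.5116 and 0.379/0.4717 = 0.8035.
v₂/v₁ is just their ratio: 0.8035/0.5116 = 1.57.

1.57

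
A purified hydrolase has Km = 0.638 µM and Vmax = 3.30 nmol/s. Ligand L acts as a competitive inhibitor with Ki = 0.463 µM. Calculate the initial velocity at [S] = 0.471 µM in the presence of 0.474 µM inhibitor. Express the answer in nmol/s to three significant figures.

0.882 nmol/s

α = 1 + [I]/Ki = 1 + 0.474/0.463 = 2.024.
For a competitive inhibitor, Vmax is unchanged and the apparent Km becomes α·Km: Km,app = 1.29 µM, Vmax,app = 3.30 nmol/s.
v = Vmax,app·[S]/(Km,app + [S]) = 3.30 × 0.471/(1.29 + 0.471) = 0.882 nmol/s.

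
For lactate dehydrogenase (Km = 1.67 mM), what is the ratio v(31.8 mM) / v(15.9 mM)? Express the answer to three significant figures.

Since Vmax cancels, v₂/v₁ = [S]₂(Km+[S]₁) / [S]₁(Km+[S]₂).
= 31.8×(1.67+15.9) / (15.9×(1.67+31.8)) = 558.7/532.2 = 1.05.

1.05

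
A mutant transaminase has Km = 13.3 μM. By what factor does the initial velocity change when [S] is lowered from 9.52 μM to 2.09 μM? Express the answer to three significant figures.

0.326

Since Vmax cancels, v₂/v₁ = [S]₂(Km+[S]₁) / [S]₁(Km+[S]₂).
= 2.09×(13.3+9.52) / (9.52×(13.3+2.09)) = 47.69/146.5 = 0.326.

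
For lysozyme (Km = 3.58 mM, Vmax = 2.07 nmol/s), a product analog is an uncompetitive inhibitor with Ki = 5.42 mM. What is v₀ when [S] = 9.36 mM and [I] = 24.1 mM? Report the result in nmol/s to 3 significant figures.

α = 1 + [I]/Ki = 1 + 24.1/5.42 = 5.446.
For an uncompetitive inhibitor, both parameters are divided by α, giving Vmax/α and Km/α: Km,app = 0.657 mM, Vmax,app = 0.380 nmol/s.
v = Vmax,app·[S]/(Km,app + [S]) = 0.380 × 9.36/(0.657 + 9.36) = 0.355 nmol/s.

0.355 nmol/s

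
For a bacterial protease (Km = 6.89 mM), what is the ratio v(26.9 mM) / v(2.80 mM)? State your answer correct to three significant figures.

Since Vmax cancels, v₂/v₁ = [S]₂(Km+[S]₁) / [S]₁(Km+[S]₂).
= 26.9×(6.89+2.80) / (2.80×(6.89+26.9)) = 260.7/94.61 = 2.76.

2.76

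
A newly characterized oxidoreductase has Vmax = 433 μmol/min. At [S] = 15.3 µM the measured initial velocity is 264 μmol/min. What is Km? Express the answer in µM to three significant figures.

v/Vmax = 264/433 = 0.6097 = [S]/(Km+[S]).
So Km + [S] = [S]/0.6097 = 25.09 µM, giving Km = 25.09 − 15.3 = 9.79 µM.

9.79 µM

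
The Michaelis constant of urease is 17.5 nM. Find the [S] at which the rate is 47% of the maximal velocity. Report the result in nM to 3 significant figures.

15.5 nM

v/Vmax = [S]/(Km+[S]) = 0.47, so [S] = Km·0.47/(1 − 0.47) = 17.5 × 0.8868.
[S] = 15.5 nM.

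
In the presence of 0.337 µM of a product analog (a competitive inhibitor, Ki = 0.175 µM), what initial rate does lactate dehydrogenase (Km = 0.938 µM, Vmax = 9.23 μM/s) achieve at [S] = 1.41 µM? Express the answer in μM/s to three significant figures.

3.13 μM/s

α = 1 + [I]/Ki = 1 + 0.337/0.175 = 2.926.
For a competitive inhibitor, Vmax is unchanged and the apparent Km becomes α·Km: Km,app = 2.74 µM, Vmax,app = 9.23 μM/s.
v = Vmax,app·[S]/(Km,app + [S]) = 9.23 × 1.41/(2.74 + 1.41) = 3.13 μM/s.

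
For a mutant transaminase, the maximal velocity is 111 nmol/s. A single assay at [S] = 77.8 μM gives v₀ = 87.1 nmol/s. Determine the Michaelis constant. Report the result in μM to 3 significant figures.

From v = Vmax[S]/(Km+[S]), Km = [S](Vmax − v)/v.
Km = 77.8 × (111 − 87.1) / 87.1 = 1859/87.1 = 21.3 μM.

21.3 μM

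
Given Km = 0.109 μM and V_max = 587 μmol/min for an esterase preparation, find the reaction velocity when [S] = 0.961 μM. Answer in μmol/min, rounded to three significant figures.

v = Vmax·[S]/(Km + [S]) = 587 × 0.961 / (0.109 + 0.961)
  = 564.1 / 1.070 = 527 μmol/min.

527 μmol/min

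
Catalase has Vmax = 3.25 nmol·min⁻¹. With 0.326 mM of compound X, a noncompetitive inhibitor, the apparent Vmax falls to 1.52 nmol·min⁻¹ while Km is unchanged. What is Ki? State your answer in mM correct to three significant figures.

0.286 mM

Noncompetitive: Vmax,app = Vmax/α with α = 1 + [I]/Ki.
α = Vmax/Vmax,app = 3.25/1.52 = 2.138.
Ki = [I]/(α − 1) = 0.326/1.138 = 0.286 mM.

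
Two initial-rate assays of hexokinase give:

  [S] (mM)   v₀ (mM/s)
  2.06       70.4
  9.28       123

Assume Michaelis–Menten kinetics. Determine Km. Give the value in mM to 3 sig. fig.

In reciprocal form, 1/v = (Km/Vmax)·(1/[S]) + 1/Vmax. The two points give (1/[S], 1/v) = (0.4854, 0.01420) and (0.1078, 0.008130).
Slope = (0.01420 − 0.008130)/(0.4854 − 0.1078) = 0.01608; intercept = 0.01420 − 0.01608×0.4854 = 0.006397.
Vmax = 1/intercept = 156 mM/s; Km = slope × Vmax = 0.01608 × 156 = 2.51 mM.

2.51 mM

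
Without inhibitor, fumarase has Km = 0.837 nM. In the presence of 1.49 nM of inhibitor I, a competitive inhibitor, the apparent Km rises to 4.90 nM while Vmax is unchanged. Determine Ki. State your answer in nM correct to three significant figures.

0.307 nM

Competitive: Km,app = α·Km with α = 1 + [I]/Ki.
α = Km,app/Km = 4.90/0.837 = 5.854.
Since α = 1 + [I]/Ki, [I]/Ki = 5.854 − 1 = 4.854 and Ki = 1.49/4.854 = 0.307 nM.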